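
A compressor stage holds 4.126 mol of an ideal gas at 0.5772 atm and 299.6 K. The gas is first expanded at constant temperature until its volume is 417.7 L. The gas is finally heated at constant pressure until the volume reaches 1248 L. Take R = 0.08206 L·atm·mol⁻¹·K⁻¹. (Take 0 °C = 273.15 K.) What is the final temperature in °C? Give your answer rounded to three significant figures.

T₃ ≈ 622 °C

From PV = nRT: V₁ = nRT₁/P₁ = 175.7 L.
Isothermal, so P V is constant: T₂ = T₁; P₂ = P₁·(V₁/V₂) = 0.2428 atm.
Isobaric, so V/T is constant: P₃ = P₂; T₃ = T₂·(V₃/V₂) = 895.1 K.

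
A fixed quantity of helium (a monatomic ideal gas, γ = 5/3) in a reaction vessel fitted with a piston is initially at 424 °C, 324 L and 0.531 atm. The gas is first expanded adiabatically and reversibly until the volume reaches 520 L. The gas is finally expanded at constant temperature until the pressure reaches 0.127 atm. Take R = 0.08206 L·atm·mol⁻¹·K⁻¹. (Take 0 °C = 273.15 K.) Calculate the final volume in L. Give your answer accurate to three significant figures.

Convert: T₁ = 697.1 K.
Reversible adiabatic, γ = 5/3: T₂ = T₁·(V₁/V₂)^(γ−1) = 508.6 K; P₂ = P₁·(V₁/V₂)^γ = 0.2414 atm.
Isothermal, so P V is constant: T₃ = T₂; V₃ = V₂·(P₂/P₃) = 988.2 L.

V₃ ≈ 988 L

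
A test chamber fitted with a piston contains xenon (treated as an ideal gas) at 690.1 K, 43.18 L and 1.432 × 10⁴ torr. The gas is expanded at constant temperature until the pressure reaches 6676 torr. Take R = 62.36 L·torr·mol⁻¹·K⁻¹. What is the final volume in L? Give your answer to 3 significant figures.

V₂ ≈ 92.6 L

Isothermal, so P V is constant: T₂ = T₁; V₂ = V₁·(P₁/P₂) = 92.62 L.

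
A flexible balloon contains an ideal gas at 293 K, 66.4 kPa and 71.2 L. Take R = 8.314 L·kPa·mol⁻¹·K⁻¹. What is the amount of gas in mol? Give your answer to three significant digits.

n ≈ 1.94 mol

PV = nRT ⇒ n = PV/(RT) = (66.4 × 71.2) / (8.314 × 293)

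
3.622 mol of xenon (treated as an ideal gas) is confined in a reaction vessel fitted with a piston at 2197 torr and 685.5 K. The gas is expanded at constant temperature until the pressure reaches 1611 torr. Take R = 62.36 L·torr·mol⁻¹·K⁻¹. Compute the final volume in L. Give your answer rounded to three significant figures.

From PV = nRT: V₁ = nRT₁/P₁ = 70.47 L.
Isothermal, so P V is constant: T₂ = T₁; V₂ = V₁·(P₁/P₂) = 96.11 L.

V₂ ≈ 96.1 L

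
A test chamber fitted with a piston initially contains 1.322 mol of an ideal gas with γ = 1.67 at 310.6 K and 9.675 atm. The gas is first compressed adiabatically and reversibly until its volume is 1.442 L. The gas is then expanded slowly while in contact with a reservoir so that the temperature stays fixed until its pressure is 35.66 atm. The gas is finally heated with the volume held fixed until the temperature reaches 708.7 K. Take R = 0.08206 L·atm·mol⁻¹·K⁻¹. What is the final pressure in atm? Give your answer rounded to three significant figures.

From PV = nRT: V₁ = nRT₁/P₁ = 3.483 L.
Adiabatic (γ = 1.67), T V^(γ−1) and P V^γ constant: T₂ = T₁·(V₁/V₂)^(γ−1) = 560.8 K; P₂ = P₁·(V₁/V₂)^γ = 42.19 atm.
Isothermal, so P V is constant: T₃ = T₂; V₃ = V₂·(P₂/P₃) = 1.706 L.
V constant ⇒ P ∝ T: V₄ = V₃; P₄ = P₃·(T₄/T₃) = 45.07 atm.

P₄ ≈ 45.1 atm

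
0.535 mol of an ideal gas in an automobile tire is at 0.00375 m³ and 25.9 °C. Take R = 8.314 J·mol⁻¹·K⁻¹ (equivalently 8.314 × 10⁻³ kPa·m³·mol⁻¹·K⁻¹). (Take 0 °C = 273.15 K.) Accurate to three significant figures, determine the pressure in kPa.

P ≈ 355 kPa

Convert: T = 299.05 K.
PV = nRT ⇒ P = nRT/V = (0.535 × 8.314 × 10⁻³ × 299.05) / 0.00375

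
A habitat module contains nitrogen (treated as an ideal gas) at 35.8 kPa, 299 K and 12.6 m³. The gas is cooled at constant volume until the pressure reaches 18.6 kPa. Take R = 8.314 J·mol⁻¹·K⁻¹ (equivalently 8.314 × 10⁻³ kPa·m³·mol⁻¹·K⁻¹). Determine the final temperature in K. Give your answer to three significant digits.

Isochoric, so P/T is constant: V₂ = V₁; T₂ = T₁·(P₂/P₁) = 155.3 K.

T₂ ≈ 155 K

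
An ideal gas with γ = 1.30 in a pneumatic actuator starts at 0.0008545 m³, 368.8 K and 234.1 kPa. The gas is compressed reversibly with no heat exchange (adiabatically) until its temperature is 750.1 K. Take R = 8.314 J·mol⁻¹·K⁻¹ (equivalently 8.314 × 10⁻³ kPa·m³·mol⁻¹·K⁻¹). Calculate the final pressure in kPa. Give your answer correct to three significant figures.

P₂ ≈ 5.08e+03 kPa

Reversible adiabatic, γ = 1.30: P₂ = P₁·(T₂/T₁)^(γ/(γ−1)) = 5076 kPa; V₂ = V₁·(T₁/T₂)^(1/(γ−1)) = 8.016e-05 m³.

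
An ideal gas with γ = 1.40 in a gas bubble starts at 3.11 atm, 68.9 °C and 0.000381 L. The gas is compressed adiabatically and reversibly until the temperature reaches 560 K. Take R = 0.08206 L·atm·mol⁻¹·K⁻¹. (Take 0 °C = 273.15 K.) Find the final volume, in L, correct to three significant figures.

V₂ ≈ 0.000111 L

Convert: T₁ = 342.0 K.
Adiabatic (γ = 1.40), T V^(γ−1) and P V^γ constant: P₂ = P₁·(T₂/T₁)^(γ/(γ−1)) = 17.46 atm; V₂ = V₁·(T₁/T₂)^(1/(γ−1)) = 0.0001111 L.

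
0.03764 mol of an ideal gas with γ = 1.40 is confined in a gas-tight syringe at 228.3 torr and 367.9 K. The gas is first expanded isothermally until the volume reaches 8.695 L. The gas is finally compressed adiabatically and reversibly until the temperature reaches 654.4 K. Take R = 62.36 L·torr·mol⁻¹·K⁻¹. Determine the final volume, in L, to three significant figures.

From PV = nRT: V₁ = nRT₁/P₁ = 3.783 L.
Isothermal, so P V is constant: T₂ = T₁; P₂ = P₁·(V₁/V₂) = 99.32 torr.
Adiabatic (γ = 1.40), T V^(γ−1) and P V^γ constant: P₃ = P₂·(T₃/T₂)^(γ/(γ−1)) = 745.4 torr; V₃ = V₂·(T₂/T₃)^(1/(γ−1)) = 2.061 L.

V₃ ≈ 2.06 L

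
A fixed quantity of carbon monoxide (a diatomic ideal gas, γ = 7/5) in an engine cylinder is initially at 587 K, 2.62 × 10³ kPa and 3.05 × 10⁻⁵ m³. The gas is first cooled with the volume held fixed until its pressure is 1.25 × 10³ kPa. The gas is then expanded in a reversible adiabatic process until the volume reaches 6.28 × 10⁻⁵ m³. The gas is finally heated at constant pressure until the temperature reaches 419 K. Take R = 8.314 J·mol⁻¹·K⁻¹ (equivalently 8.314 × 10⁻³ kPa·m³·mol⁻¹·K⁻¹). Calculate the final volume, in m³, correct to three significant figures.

Isochoric, so P/T is constant: V₂ = V₁; T₂ = T₁·(P₂/P₁) = 280.1 K.
Reversible adiabatic, γ = 7/5: T₃ = T₂·(V₂/V₃)^(γ−1) = 209.8 K; P₃ = P₂·(V₂/V₃)^γ = 454.8 kPa.
Isobaric, so V/T is constant: P₄ = P₃; V₄ = V₃·(T₄/T₃) = 0.0001254 m³.

V₄ ≈ 0.000125 m³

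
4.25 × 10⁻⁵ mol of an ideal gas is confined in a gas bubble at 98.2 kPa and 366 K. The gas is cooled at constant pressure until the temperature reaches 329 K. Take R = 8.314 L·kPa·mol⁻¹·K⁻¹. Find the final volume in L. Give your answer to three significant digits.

V₂ ≈ 0.00118 L

From PV = nRT: V₁ = nRT₁/P₁ = 0.001317 L.
Isobaric, so V/T is constant: P₂ = P₁; V₂ = V₁·(T₂/T₁) = 0.001184 L.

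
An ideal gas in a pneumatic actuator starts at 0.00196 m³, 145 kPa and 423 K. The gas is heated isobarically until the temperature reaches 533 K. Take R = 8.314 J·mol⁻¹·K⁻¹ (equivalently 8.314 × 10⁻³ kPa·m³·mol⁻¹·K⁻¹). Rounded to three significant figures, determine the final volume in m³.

V₂ ≈ 0.00247 m³

Isobaric, so V/T is constant: P₂ = P₁; V₂ = V₁·(T₂/T₁) = 0.002470 m³.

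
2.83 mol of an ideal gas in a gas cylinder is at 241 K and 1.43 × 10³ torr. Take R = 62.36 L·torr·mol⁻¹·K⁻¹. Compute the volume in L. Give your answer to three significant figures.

V ≈ 29.7 L

PV = nRT ⇒ V = nRT/P = (2.83 × 62.36 × 241) / 1.43e+03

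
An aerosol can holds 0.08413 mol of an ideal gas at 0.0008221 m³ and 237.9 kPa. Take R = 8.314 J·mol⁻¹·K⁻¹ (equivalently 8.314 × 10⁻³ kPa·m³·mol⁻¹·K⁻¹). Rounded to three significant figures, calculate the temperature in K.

PV = nRT ⇒ T = PV/(nR) = (237.9 × 0.0008221) / (0.08413 × 8.314 × 10⁻³)

T ≈ 280 K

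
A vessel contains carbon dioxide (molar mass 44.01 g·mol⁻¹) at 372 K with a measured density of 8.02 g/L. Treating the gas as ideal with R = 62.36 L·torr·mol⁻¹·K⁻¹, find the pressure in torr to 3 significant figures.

P ≈ 4.23e+03 torr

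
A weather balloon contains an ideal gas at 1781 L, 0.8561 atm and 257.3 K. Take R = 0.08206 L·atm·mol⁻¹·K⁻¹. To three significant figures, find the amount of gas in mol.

PV = nRT ⇒ n = PV/(RT) = (0.8561 × 1781) / (0.08206 × 257.3)

n ≈ 72.2 mol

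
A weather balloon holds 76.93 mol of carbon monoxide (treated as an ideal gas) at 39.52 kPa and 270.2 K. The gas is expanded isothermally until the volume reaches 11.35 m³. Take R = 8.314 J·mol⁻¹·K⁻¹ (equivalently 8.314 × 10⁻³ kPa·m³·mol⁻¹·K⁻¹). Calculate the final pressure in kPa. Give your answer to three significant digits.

P₂ ≈ 15.2 kPa

From PV = nRT: V₁ = nRT₁/P₁ = 4.373 m³.
T constant ⇒ Boyle's law P V = const: T₂ = T₁; P₂ = P₁·(V₁/V₂) = 15.23 kPa.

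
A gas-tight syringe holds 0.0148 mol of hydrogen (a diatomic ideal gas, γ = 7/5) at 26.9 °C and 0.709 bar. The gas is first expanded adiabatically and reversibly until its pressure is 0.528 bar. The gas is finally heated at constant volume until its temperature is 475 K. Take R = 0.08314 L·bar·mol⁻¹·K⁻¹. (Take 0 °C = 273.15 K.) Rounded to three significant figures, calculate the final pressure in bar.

P₃ ≈ 0.909 bar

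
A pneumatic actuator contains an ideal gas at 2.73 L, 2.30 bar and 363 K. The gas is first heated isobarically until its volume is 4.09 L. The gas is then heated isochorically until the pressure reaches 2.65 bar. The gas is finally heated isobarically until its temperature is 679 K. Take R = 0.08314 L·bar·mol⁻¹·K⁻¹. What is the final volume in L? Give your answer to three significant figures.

P constant ⇒ V ∝ T: P₂ = P₁; T₂ = T₁·(V₂/V₁) = 543.8 K.
Isochoric, so P/T is constant: V₃ = V₂; T₃ = T₂·(P₃/P₂) = 626.6 K.
Isobaric, so V/T is constant: P₄ = P₃; V₄ = V₃·(T₄/T₃) = 4.432 L.

V₄ ≈ 4.43 L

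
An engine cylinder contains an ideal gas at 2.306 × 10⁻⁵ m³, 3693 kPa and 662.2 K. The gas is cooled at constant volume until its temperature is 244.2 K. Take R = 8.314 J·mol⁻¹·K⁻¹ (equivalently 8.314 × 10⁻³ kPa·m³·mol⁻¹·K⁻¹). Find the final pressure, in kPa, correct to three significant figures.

V constant ⇒ P ∝ T: V₂ = V₁; P₂ = P₁·(T₂/T₁) = 1362 kPa.

P₂ ≈ 1.36e+03 kPa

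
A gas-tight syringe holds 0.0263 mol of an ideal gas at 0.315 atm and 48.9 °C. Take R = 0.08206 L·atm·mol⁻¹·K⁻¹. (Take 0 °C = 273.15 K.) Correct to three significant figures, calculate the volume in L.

Convert: T = 322.05 K.
PV = nRT ⇒ V = nRT/P = (0.0263 × 0.08206 × 322.05) / 0.315

V ≈ 2.21 L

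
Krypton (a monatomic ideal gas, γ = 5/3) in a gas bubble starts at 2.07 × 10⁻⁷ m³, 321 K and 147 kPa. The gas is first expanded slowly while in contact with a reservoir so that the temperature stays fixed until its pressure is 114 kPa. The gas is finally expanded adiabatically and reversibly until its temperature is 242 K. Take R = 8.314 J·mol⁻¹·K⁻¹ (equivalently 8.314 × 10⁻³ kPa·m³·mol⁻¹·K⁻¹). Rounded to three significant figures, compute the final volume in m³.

V₃ ≈ 4.08e-07 m³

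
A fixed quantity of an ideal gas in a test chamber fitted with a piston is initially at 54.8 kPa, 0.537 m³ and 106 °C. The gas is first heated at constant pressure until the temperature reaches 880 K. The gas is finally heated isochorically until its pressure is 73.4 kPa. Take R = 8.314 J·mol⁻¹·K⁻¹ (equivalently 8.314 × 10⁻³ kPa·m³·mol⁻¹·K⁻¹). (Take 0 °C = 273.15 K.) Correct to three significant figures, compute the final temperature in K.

T₃ ≈ 1.18e+03 K

Convert: T₁ = 379.1 K.
P constant ⇒ V ∝ T: P₂ = P₁; V₂ = V₁·(T₂/T₁) = 1.246 m³.
V constant ⇒ P ∝ T: V₃ = V₂; T₃ = T₂·(P₃/P₂) = 1179 K.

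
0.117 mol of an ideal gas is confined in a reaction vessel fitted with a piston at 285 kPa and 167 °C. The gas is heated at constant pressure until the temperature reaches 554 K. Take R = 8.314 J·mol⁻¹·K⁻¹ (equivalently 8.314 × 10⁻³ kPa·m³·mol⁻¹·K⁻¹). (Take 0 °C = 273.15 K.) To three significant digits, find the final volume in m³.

V₂ ≈ 0.00189 m³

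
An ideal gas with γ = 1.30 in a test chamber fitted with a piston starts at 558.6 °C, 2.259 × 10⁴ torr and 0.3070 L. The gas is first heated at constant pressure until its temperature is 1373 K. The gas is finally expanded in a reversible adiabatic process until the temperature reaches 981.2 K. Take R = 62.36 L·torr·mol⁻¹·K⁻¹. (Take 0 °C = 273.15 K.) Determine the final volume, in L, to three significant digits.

V₃ ≈ 1.55 L

Convert: T₁ = 831.8 K.
P constant ⇒ V ∝ T: P₂ = P₁; V₂ = V₁·(T₂/T₁) = 0.5068 L.
Reversible adiabatic, γ = 1.30: P₃ = P₂·(T₃/T₂)^(γ/(γ−1)) = 5268 torr; V₃ = V₂·(T₂/T₃)^(1/(γ−1)) = 1.553 L.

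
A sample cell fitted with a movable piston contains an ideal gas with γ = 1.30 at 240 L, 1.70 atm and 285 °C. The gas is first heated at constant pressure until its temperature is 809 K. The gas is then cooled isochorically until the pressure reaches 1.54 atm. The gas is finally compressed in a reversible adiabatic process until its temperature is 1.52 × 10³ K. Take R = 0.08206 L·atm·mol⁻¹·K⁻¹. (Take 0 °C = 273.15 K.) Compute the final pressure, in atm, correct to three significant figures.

P₄ ≈ 36.3 atm

Convert: T₁ = 558.1 K.
P constant ⇒ V ∝ T: P₂ = P₁; V₂ = V₁·(T₂/T₁) = 347.9 L.
V constant ⇒ P ∝ T: V₃ = V₂; T₃ = T₂·(P₃/P₂) = 732.9 K.
Adiabatic (γ = 1.30), T V^(γ−1) and P V^γ constant: P₄ = P₃·(T₄/T₃)^(γ/(γ−1)) = 36.34 atm; V₄ = V₃·(T₃/T₄)^(1/(γ−1)) = 30.57 L.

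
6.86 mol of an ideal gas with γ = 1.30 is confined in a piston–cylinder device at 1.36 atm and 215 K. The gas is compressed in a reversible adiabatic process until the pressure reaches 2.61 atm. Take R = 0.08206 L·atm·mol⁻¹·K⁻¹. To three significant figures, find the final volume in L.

From PV = nRT: V₁ = nRT₁/P₁ = 88.99 L.
Reversible adiabatic, γ = 1.30: T₂ = T₁·(P₂/P₁)^((γ−1)/γ) = 249.9 K; V₂ = V₁·(P₁/P₂)^(1/γ) = 53.90 L.

V₂ ≈ 53.9 L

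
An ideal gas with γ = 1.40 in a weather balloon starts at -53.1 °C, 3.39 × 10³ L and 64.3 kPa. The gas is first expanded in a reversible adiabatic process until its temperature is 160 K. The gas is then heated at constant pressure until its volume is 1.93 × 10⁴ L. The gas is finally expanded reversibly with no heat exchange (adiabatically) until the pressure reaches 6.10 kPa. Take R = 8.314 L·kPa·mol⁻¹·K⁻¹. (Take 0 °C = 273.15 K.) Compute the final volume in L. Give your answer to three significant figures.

Convert: T₁ = 220.0 K.
Reversible adiabatic, γ = 1.40: P₂ = P₁·(T₂/T₁)^(γ/(γ−1)) = 21.08 kPa; V₂ = V₁·(T₁/T₂)^(1/(γ−1)) = 7520 L.
Isobaric, so V/T is constant: P₃ = P₂; T₃ = T₂·(V₃/V₂) = 410.7 K.
Adiabatic (γ = 1.40), T V^(γ−1) and P V^γ constant: T₄ = T₃·(P₄/P₃)^((γ−1)/γ) = 288.2 K; V₄ = V₃·(P₃/P₄)^(1/γ) = 4.679e+04 L.

V₄ ≈ 4.68e+04 L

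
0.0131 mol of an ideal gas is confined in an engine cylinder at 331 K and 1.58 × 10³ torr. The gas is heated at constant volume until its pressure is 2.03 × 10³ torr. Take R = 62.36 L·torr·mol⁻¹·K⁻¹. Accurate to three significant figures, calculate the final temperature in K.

From PV = nRT: V₁ = nRT₁/P₁ = 0.1711 L.
Isochoric, so P/T is constant: V₂ = V₁; T₂ = T₁·(P₂/P₁) = 425.3 K.

T₂ ≈ 425 K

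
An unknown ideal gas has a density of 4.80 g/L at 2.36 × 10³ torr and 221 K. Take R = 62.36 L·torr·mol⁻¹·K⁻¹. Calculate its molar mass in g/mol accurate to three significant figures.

M ≈ 28.0 g/mol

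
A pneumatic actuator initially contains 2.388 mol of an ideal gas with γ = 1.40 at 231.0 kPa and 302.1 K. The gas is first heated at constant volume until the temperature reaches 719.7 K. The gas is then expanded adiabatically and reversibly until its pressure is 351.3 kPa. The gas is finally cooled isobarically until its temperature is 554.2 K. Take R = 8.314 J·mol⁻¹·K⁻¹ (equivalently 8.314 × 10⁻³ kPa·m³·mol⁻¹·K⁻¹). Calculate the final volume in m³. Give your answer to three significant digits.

From PV = nRT: V₁ = nRT₁/P₁ = 0.02596 m³.
V constant ⇒ P ∝ T: V₂ = V₁; P₂ = P₁·(T₂/T₁) = 550.3 kPa.
Reversible adiabatic, γ = 1.40: T₃ = T₂·(P₃/P₂)^((γ−1)/γ) = 633.1 K; V₃ = V₂·(P₂/P₃)^(1/γ) = 0.03578 m³.
Isobaric, so V/T is constant: P₄ = P₃; V₄ = V₃·(T₄/T₃) = 0.03132 m³.

V₄ ≈ 0.0313 m³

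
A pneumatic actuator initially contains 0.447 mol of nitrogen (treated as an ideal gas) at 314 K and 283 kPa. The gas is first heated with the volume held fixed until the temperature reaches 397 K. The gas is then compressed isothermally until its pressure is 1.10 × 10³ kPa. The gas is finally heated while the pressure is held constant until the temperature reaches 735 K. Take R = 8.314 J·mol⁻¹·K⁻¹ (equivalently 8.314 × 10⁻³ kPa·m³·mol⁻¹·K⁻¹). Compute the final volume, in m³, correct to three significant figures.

V₄ ≈ 0.00248 m³

From PV = nRT: V₁ = nRT₁/P₁ = 0.004123 m³.
V constant ⇒ P ∝ T: V₂ = V₁; P₂ = P₁·(T₂/T₁) = 357.8 kPa.
Isothermal, so P V is constant: T₃ = T₂; V₃ = V₂·(P₂/P₃) = 0.001341 m³.
P constant ⇒ V ∝ T: P₄ = P₃; V₄ = V₃·(T₄/T₃) = 0.002483 m³.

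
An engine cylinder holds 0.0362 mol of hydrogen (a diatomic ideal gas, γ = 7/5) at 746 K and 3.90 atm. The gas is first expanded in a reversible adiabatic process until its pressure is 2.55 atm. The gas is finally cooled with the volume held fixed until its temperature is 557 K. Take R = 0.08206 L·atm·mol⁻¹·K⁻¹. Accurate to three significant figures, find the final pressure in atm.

P₃ ≈ 2.15 atm

From PV = nRT: V₁ = nRT₁/P₁ = 0.5682 L.
Reversible adiabatic, γ = 7/5: T₂ = T₁·(P₂/P₁)^((γ−1)/γ) = 660.7 K; V₂ = V₁·(P₁/P₂)^(1/γ) = 0.7697 L.
V constant ⇒ P ∝ T: V₃ = V₂; P₃ = P₂·(T₃/T₂) = 2.150 atm.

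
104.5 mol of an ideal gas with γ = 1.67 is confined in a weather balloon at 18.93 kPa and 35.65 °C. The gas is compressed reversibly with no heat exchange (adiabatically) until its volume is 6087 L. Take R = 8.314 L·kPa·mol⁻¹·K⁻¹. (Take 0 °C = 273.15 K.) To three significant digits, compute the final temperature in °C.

Convert: T₁ = 308.8 K.
From PV = nRT: V₁ = nRT₁/P₁ = 1.417e+04 L.
Reversible adiabatic, γ = 1.67: T₂ = T₁·(V₁/V₂)^(γ−1) = 544.0 K; P₂ = P₁·(V₁/V₂)^γ = 77.65 kPa.

T₂ ≈ 271 °C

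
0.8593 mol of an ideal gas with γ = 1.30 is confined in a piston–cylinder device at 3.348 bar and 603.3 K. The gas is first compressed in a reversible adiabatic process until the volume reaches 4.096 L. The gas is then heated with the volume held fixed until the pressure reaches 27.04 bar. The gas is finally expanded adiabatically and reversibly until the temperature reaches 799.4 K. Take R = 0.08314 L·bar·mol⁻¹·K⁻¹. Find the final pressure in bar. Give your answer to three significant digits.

From PV = nRT: V₁ = nRT₁/P₁ = 12.87 L.
Reversible adiabatic, γ = 1.30: T₂ = T₁·(V₁/V₂)^(γ−1) = 850.6 K; P₂ = P₁·(V₁/V₂)^γ = 14.84 bar.
V constant ⇒ P ∝ T: V₃ = V₂; T₃ = T₂·(P₃/P₂) = 1550 K.
Reversible adiabatic, γ = 1.30: P₄ = P₃·(T₄/T₃)^(γ/(γ−1)) = 1.533 bar; V₄ = V₃·(T₃/T₄)^(1/(γ−1)) = 37.26 L.

P₄ ≈ 1.53 bar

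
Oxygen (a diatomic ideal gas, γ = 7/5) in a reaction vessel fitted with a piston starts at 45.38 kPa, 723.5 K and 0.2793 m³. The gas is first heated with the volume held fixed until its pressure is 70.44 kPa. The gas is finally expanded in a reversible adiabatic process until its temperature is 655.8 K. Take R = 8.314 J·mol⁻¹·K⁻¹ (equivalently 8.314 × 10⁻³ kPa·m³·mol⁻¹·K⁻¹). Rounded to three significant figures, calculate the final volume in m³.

V₃ ≈ 1.07 m³

Isochoric, so P/T is constant: V₂ = V₁; T₂ = T₁·(P₂/P₁) = 1123 K.
Reversible adiabatic, γ = 7/5: P₃ = P₂·(T₃/T₂)^(γ/(γ−1)) = 10.72 kPa; V₃ = V₂·(T₂/T₃)^(1/(γ−1)) = 1.072 m³.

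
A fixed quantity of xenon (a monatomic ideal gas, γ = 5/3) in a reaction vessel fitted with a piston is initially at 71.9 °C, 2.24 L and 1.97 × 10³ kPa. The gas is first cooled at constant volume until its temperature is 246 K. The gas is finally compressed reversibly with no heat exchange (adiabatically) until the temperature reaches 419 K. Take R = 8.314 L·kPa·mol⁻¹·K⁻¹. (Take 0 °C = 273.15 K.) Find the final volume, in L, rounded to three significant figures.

Convert: T₁ = 345.0 K.
V constant ⇒ P ∝ T: V₂ = V₁; P₂ = P₁·(T₂/T₁) = 1404 kPa.
Reversible adiabatic, γ = 5/3: P₃ = P₂·(T₃/T₂)^(γ/(γ−1)) = 5318 kPa; V₃ = V₂·(T₂/T₃)^(1/(γ−1)) = 1.008 L.

V₃ ≈ 1.01 L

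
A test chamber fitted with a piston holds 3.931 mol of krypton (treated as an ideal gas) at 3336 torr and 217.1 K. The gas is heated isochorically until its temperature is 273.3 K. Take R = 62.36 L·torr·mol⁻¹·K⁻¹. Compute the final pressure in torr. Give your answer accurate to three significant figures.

P₂ ≈ 4.20e+03 torr

From PV = nRT: V₁ = nRT₁/P₁ = 15.95 L.
Isochoric, so P/T is constant: V₂ = V₁; P₂ = P₁·(T₂/T₁) = 4200 torr.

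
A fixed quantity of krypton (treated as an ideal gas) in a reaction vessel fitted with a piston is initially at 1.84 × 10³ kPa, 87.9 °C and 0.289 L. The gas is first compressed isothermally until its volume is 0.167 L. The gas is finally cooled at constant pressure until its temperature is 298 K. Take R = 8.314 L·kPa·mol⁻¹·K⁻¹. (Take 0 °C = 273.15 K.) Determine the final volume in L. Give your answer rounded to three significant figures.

Convert: T₁ = 361.0 K.
Isothermal, so P V is constant: T₂ = T₁; P₂ = P₁·(V₁/V₂) = 3184 kPa.
P constant ⇒ V ∝ T: P₃ = P₂; V₃ = V₂·(T₃/T₂) = 0.1378 L.

V₃ ≈ 0.138 L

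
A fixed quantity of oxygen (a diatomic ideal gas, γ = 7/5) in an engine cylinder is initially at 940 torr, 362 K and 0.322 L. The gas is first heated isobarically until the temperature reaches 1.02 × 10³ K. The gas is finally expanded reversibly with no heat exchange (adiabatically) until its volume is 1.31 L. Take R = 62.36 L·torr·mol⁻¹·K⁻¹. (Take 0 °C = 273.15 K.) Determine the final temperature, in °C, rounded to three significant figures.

Isobaric, so V/T is constant: P₂ = P₁; V₂ = V₁·(T₂/T₁) = 0.9073 L.
Reversible adiabatic, γ = 7/5: T₃ = T₂·(V₂/V₃)^(γ−1) = 880.6 K; P₃ = P₂·(V₂/V₃)^γ = 562.1 torr.

T₃ ≈ 607 °C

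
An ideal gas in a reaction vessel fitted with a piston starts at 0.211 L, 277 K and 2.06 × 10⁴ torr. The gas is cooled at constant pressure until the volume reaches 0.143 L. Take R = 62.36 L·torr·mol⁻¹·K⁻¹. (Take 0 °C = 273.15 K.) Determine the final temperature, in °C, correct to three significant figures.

T₂ ≈ -85.4 °C

Isobaric, so V/T is constant: P₂ = P₁; T₂ = T₁·(V₂/V₁) = 187.7 K.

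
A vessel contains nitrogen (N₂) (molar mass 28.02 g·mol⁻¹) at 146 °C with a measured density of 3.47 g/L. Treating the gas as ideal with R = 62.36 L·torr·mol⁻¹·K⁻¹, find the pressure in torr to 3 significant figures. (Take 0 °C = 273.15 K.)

P ≈ 3.24e+03 torr

ρ = PM/(RT) ⇒ P = ρRT/M = (3.47 × 62.36 × 419.1) / 28.02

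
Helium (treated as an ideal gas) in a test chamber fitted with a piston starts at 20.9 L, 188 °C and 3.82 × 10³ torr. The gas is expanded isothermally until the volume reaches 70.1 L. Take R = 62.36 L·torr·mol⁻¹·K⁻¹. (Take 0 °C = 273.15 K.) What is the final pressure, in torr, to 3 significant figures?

P₂ ≈ 1.14e+03 torr

Convert: T₁ = 461.1 K.
Isothermal, so P V is constant: T₂ = T₁; P₂ = P₁·(V₁/V₂) = 1139 torr.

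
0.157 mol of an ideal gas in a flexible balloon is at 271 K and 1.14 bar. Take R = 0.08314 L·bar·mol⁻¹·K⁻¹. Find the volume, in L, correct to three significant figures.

V ≈ 3.10 L

PV = nRT ⇒ V = nRT/P = (0.157 × 0.08314 × 271) / 1.14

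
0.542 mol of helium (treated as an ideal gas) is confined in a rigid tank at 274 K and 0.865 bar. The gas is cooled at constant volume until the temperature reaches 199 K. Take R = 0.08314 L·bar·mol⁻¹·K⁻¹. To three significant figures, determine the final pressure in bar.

P₂ ≈ 0.628 bar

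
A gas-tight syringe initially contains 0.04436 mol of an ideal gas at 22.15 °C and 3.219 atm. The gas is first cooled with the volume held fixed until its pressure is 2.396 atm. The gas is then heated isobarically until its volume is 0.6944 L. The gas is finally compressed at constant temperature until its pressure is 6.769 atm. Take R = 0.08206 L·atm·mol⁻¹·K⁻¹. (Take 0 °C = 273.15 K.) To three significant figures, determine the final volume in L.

V₄ ≈ 0.246 L

Convert: T₁ = 295.3 K.
From PV = nRT: V₁ = nRT₁/P₁ = 0.3339 L.
Isochoric, so P/T is constant: V₂ = V₁; T₂ = T₁·(P₂/P₁) = 219.8 K.
P constant ⇒ V ∝ T: P₃ = P₂; T₃ = T₂·(V₃/V₂) = 457.1 K.
Isothermal, so P V is constant: T₄ = T₃; V₄ = V₃·(P₃/P₄) = 0.2458 L.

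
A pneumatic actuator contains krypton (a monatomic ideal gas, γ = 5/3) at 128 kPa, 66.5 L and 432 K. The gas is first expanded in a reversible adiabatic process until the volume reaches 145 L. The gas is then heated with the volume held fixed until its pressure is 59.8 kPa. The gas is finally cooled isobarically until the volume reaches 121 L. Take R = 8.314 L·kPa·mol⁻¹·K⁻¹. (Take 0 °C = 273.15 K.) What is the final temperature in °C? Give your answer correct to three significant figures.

Adiabatic (γ = 5/3), T V^(γ−1) and P V^γ constant: T₂ = T₁·(V₁/V₂)^(γ−1) = 256.9 K; P₂ = P₁·(V₁/V₂)^γ = 34.91 kPa.
Isochoric, so P/T is constant: V₃ = V₂; T₃ = T₂·(P₃/P₂) = 440.1 K.
Isobaric, so V/T is constant: P₄ = P₃; T₄ = T₃·(V₄/V₃) = 367.2 K.

T₄ ≈ 94.1 °C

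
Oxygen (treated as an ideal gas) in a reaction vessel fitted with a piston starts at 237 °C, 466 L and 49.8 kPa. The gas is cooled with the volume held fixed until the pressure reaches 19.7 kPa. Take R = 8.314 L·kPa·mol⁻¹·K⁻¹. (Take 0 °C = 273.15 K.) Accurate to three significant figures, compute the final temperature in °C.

T₂ ≈ -71.3 °C

Convert: T₁ = 510.1 K.
V constant ⇒ P ∝ T: V₂ = V₁; T₂ = T₁·(P₂/P₁) = 201.8 K.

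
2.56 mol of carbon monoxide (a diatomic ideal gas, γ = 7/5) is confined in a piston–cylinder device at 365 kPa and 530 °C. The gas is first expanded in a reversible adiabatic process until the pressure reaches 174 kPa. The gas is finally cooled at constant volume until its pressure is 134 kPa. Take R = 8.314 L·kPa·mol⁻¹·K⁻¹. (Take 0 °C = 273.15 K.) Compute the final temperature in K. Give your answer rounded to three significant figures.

Convert: T₁ = 803.1 K.
From PV = nRT: V₁ = nRT₁/P₁ = 46.83 L.
Reversible adiabatic, γ = 7/5: T₂ = T₁·(P₂/P₁)^((γ−1)/γ) = 649.9 K; V₂ = V₁·(P₁/P₂)^(1/γ) = 79.50 L.
Isochoric, so P/T is constant: V₃ = V₂; T₃ = T₂·(P₃/P₂) = 500.5 K.

T₃ ≈ 501 K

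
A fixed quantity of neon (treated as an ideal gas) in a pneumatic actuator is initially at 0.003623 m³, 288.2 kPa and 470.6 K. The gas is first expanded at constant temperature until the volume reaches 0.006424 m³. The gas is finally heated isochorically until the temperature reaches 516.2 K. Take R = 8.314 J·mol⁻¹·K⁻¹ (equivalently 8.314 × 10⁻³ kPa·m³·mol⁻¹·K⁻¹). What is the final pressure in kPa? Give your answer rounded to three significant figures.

T constant ⇒ Boyle's law P V = const: T₂ = T₁; P₂ = P₁·(V₁/V₂) = 162.5 kPa.
Isochoric, so P/T is constant: V₃ = V₂; P₃ = P₂·(T₃/T₂) = 178.3 kPa.

P₃ ≈ 178 kPa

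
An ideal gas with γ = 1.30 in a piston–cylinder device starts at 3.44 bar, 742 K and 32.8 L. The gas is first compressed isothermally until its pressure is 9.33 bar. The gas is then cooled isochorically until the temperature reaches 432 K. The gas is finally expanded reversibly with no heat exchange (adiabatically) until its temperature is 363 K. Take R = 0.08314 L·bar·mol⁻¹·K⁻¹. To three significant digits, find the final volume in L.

V₄ ≈ 21.6 L

Isothermal, so P V is constant: T₂ = T₁; V₂ = V₁·(P₁/P₂) = 12.09 L.
Isochoric, so P/T is constant: V₃ = V₂; P₃ = P₂·(T₃/T₂) = 5.432 bar.
Adiabatic (γ = 1.30), T V^(γ−1) and P V^γ constant: P₄ = P₃·(T₄/T₃)^(γ/(γ−1)) = 2.555 bar; V₄ = V₃·(T₃/T₄)^(1/(γ−1)) = 21.60 L.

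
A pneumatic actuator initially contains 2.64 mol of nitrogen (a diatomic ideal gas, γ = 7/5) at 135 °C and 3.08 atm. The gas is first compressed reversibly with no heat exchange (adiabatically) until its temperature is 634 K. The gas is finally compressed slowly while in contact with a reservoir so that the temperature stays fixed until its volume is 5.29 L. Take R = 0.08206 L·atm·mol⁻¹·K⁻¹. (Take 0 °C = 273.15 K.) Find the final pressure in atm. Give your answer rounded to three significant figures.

P₃ ≈ 26.0 atm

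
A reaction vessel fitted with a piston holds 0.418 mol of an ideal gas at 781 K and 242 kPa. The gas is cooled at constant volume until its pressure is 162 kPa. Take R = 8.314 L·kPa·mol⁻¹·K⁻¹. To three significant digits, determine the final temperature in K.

T₂ ≈ 523 K

From PV = nRT: V₁ = nRT₁/P₁ = 11.22 L.
Isochoric, so P/T is constant: V₂ = V₁; T₂ = T₁·(P₂/P₁) = 522.8 K.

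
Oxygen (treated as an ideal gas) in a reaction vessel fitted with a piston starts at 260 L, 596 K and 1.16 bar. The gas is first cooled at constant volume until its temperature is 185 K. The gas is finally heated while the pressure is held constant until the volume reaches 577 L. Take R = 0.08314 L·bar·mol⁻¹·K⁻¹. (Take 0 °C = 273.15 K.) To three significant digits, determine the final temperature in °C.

T₃ ≈ 137 °C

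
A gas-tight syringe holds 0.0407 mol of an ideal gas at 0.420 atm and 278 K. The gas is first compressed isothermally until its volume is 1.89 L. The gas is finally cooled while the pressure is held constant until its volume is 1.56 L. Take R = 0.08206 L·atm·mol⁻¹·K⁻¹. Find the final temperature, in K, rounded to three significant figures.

T₃ ≈ 229 K

From PV = nRT: V₁ = nRT₁/P₁ = 2.211 L.
Isothermal, so P V is constant: T₂ = T₁; P₂ = P₁·(V₁/V₂) = 0.4913 atm.
P constant ⇒ V ∝ T: P₃ = P₂; T₃ = T₂·(V₃/V₂) = 229.5 K.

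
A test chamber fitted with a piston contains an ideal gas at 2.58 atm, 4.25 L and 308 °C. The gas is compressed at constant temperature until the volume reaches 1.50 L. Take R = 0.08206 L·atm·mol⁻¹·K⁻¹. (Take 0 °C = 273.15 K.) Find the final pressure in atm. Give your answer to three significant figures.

P₂ ≈ 7.31 atm

Convert: T₁ = 581.1 K.
T constant ⇒ Boyle's law P V = const: T₂ = T₁; P₂ = P₁·(V₁/V₂) = 7.310 atm.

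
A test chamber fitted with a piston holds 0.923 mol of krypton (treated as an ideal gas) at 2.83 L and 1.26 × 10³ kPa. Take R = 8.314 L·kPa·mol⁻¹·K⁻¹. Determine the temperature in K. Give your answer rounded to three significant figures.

T ≈ 465 K

PV = nRT ⇒ T = PV/(nR) = (1.26e+03 × 2.83) / (0.923 × 8.314)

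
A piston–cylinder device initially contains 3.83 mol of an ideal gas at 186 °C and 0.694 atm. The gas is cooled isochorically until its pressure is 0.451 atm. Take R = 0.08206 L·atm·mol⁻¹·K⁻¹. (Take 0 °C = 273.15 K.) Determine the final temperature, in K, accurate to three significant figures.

Convert: T₁ = 459.1 K.
From PV = nRT: V₁ = nRT₁/P₁ = 207.9 L.
Isochoric, so P/T is constant: V₂ = V₁; T₂ = T₁·(P₂/P₁) = 298.4 K.

T₂ ≈ 298 K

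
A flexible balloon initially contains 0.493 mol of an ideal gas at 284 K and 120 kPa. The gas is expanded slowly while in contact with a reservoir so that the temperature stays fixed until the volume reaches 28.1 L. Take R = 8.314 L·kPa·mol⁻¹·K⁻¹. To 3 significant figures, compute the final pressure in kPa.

From PV = nRT: V₁ = nRT₁/P₁ = 9.700 L.
Isothermal, so P V is constant: T₂ = T₁; P₂ = P₁·(V₁/V₂) = 41.43 kPa.

P₂ ≈ 41.4 kPa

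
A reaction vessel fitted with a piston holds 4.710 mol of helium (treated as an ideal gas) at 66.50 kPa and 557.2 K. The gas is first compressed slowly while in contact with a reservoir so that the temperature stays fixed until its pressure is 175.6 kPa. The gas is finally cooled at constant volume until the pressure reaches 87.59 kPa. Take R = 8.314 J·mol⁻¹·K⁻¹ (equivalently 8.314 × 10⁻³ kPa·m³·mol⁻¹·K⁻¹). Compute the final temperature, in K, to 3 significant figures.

T₃ ≈ 278 K

From PV = nRT: V₁ = nRT₁/P₁ = 0.3281 m³.
Isothermal, so P V is constant: T₂ = T₁; V₂ = V₁·(P₁/P₂) = 0.1243 m³.
Isochoric, so P/T is constant: V₃ = V₂; T₃ = T₂·(P₃/P₂) = 277.9 K.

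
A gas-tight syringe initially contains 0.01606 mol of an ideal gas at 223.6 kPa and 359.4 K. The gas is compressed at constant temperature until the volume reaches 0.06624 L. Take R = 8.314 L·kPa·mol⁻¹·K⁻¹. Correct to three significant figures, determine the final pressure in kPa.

P₂ ≈ 724 kPa

From PV = nRT: V₁ = nRT₁/P₁ = 0.2146 L.
Isothermal, so P V is constant: T₂ = T₁; P₂ = P₁·(V₁/V₂) = 724.5 kPa.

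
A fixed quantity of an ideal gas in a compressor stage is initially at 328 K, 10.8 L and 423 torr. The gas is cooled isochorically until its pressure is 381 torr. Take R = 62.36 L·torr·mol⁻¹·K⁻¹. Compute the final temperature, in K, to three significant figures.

T₂ ≈ 295 K

Isochoric, so P/T is constant: V₂ = V₁; T₂ = T₁·(P₂/P₁) = 295.4 K.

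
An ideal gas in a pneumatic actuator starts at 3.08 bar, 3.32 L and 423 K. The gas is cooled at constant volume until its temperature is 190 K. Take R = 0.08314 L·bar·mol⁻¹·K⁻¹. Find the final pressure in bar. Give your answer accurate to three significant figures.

V constant ⇒ P ∝ T: V₂ = V₁; P₂ = P₁·(T₂/T₁) = 1.383 bar.

P₂ ≈ 1.38 bar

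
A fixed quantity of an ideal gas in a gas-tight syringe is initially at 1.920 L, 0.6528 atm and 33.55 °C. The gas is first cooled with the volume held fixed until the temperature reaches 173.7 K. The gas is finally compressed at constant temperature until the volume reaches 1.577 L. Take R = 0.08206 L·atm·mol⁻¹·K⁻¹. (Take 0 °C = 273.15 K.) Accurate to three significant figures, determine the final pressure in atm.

Convert: T₁ = 306.7 K.
V constant ⇒ P ∝ T: V₂ = V₁; P₂ = P₁·(T₂/T₁) = 0.3697 atm.
Isothermal, so P V is constant: T₃ = T₂; P₃ = P₂·(V₂/V₃) = 0.4501 atm.

P₃ ≈ 0.450 atm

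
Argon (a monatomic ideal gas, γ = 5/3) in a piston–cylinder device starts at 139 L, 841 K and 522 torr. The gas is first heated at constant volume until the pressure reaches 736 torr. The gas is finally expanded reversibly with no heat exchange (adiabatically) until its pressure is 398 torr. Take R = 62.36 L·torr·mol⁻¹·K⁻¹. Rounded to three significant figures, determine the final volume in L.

V₃ ≈ 201 L

V constant ⇒ P ∝ T: V₂ = V₁; T₂ = T₁·(P₂/P₁) = 1186 K.
Reversible adiabatic, γ = 5/3: T₃ = T₂·(P₃/P₂)^((γ−1)/γ) = 927.3 K; V₃ = V₂·(P₂/P₃)^(1/γ) = 201.0 L.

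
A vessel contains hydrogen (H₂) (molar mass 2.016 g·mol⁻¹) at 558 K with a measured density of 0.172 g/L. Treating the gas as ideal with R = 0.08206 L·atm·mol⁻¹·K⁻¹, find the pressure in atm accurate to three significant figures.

P ≈ 3.91 atm

ρ = PM/(RT) ⇒ P = ρRT/M = (0.172 × 0.08206 × 558.0) / 2.016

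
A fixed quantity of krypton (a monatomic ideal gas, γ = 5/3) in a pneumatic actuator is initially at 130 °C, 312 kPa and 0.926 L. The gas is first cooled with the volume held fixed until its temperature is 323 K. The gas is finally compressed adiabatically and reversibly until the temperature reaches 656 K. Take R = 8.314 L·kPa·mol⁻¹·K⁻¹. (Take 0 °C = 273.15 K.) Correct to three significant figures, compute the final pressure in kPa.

P₃ ≈ 1.47e+03 kPa

Convert: T₁ = 403.1 K.
V constant ⇒ P ∝ T: V₂ = V₁; P₂ = P₁·(T₂/T₁) = 250.0 kPa.
Adiabatic (γ = 5/3), T V^(γ−1) and P V^γ constant: P₃ = P₂·(T₃/T₂)^(γ/(γ−1)) = 1469 kPa; V₃ = V₂·(T₂/T₃)^(1/(γ−1)) = 0.3199 L.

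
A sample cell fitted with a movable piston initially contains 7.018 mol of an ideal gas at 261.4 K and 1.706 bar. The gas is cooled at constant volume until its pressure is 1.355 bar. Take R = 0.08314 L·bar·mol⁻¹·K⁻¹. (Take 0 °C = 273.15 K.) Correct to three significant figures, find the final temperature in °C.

From PV = nRT: V₁ = nRT₁/P₁ = 89.40 L.
Isochoric, so P/T is constant: V₂ = V₁; T₂ = T₁·(P₂/P₁) = 207.6 K.

T₂ ≈ -65.5 °C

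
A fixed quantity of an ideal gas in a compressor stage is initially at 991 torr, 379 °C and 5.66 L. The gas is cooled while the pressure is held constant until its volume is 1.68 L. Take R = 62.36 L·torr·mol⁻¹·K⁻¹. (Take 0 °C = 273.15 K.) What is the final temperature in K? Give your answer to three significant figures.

T₂ ≈ 194 K

Convert: T₁ = 652.1 K.
P constant ⇒ V ∝ T: P₂ = P₁; T₂ = T₁·(V₂/V₁) = 193.6 K.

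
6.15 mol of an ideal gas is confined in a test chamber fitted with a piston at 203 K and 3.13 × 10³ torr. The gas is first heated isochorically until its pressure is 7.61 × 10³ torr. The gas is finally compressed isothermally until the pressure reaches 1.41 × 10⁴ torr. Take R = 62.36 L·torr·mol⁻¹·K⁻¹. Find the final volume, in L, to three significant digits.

V₃ ≈ 13.4 L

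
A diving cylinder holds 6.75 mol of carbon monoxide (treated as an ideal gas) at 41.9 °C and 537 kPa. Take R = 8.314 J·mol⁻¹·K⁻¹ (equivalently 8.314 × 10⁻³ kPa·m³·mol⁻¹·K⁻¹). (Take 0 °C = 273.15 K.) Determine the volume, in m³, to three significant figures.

V ≈ 0.0329 m³

Convert: T = 315.05 K.
PV = nRT ⇒ V = nRT/P = (6.75 × 8.314 × 10⁻³ × 315.05) / 537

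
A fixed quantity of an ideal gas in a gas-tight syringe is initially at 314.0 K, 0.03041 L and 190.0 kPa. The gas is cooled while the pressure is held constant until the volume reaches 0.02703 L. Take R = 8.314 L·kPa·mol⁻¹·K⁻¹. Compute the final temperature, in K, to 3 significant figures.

P constant ⇒ V ∝ T: P₂ = P₁; T₂ = T₁·(V₂/V₁) = 279.1 K.

T₂ ≈ 279 K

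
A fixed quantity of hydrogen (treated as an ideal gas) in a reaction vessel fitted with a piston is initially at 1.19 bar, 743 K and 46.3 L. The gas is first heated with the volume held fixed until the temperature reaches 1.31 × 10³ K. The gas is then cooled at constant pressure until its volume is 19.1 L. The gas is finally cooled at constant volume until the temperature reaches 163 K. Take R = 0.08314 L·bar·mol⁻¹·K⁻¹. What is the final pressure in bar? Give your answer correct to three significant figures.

V constant ⇒ P ∝ T: V₂ = V₁; P₂ = P₁·(T₂/T₁) = 2.098 bar.
P constant ⇒ V ∝ T: P₃ = P₂; T₃ = T₂·(V₃/V₂) = 540.4 K.
V constant ⇒ P ∝ T: V₄ = V₃; P₄ = P₃·(T₄/T₃) = 0.6328 bar.

P₄ ≈ 0.633 bar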